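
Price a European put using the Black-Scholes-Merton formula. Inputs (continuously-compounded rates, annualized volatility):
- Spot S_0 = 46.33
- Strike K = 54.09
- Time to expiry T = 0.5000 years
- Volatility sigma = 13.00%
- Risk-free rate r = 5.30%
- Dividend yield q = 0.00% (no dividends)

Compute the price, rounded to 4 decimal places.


d1 = (ln(S/K) + (r - q + 0.5*sigma^2) * T) / (sigma * sqrt(T)) = -1.35040671
d2 = d1 - sigma * sqrt(T) = -1.44233059
exp(-rT) = 0.97384804; exp(-qT) = 1.00000000
P = K * exp(-rT) * N(-d2) - S_0 * exp(-qT) * N(-d1)
N(-d1) = 0.91155722; N(-d2) = 0.92539543
P = 54.0900 * 0.97384804 * 0.92539543 - 46.3300 * 1.00000000 * 0.91155722 = 6.5132

Answer: Price = 6.5132


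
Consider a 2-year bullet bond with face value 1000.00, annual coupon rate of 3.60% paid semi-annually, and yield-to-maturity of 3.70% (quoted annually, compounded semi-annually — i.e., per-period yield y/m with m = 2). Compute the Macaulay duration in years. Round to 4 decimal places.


Coupon per period c = face * coupon_rate / m = 18.000000
Periods per year m = 2; per-period yield y/m = 0.018500
Number of cashflows N = 4
Cashflows (t years, CF_t, discount factor 1/(1+y/m)^(m*t), PV):
  t = 0.5000: CF_t = 18.000000, DF = 0.981836, PV = 17.673049
  t = 1.0000: CF_t = 18.000000, DF = 0.964002, PV = 17.352036
  t = 1.5000: CF_t = 18.000000, DF = 0.946492, PV = 17.036854
  t = 2.0000: CF_t = 1018.000000, DF = 0.929300, PV = 946.027246
Price P = sum_t PV_t = 998.089185
Macaulay numerator sum_t t * PV_t:
  t * PV_t at t = 0.5000: 8.836524
  t * PV_t at t = 1.0000: 17.352036
  t * PV_t at t = 1.5000: 25.555281
  t * PV_t at t = 2.0000: 1892.054493
Macaulay duration D = (sum_t t * PV_t) / P = 1943.798334 / 998.089185 = 1.947520

Answer: Macaulay duration = 1.9475 years


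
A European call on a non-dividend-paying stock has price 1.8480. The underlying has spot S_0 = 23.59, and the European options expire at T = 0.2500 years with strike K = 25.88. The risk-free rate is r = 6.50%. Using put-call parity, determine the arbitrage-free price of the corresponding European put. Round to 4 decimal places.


Answer: Put price = 3.7208

Derivation:
Put-call parity: C - P = S_0 * exp(-qT) - K * exp(-rT).
S_0 * exp(-qT) = 23.5900 * 1.00000000 = 23.59000000
K * exp(-rT) = 25.8800 * 0.98388132 = 25.46284854
P = C - S*exp(-qT) + K*exp(-rT)
P = 1.8480 - 23.59000000 + 25.46284854 = 3.7208


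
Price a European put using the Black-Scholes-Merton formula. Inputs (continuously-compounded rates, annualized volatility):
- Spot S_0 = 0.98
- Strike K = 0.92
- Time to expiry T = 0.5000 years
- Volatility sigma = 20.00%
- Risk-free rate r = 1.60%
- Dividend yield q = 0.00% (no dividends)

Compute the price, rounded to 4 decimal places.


d1 = (ln(S/K) + (r - q + 0.5*sigma^2) * T) / (sigma * sqrt(T)) = 0.57402152
d2 = d1 - sigma * sqrt(T) = 0.43260016
exp(-rT) = 0.99203191; exp(-qT) = 1.00000000
P = K * exp(-rT) * N(-d2) - S_0 * exp(-qT) * N(-d1)
N(-d1) = 0.28297662; N(-d2) = 0.33265264
P = 0.9200 * 0.99203191 * 0.33265264 - 0.9800 * 1.00000000 * 0.28297662 = 0.0263

Answer: Price = 0.0263


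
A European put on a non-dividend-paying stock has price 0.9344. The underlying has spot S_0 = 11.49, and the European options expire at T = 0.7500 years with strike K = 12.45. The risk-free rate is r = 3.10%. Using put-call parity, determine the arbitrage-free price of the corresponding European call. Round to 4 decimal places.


Put-call parity: C - P = S_0 * exp(-qT) - K * exp(-rT).
S_0 * exp(-qT) = 11.4900 * 1.00000000 = 11.49000000
K * exp(-rT) = 12.4500 * 0.97701820 = 12.16387657
C = P + S*exp(-qT) - K*exp(-rT)
C = 0.9344 + 11.49000000 - 12.16387657 = 0.2605

Answer: Call price = 0.2605


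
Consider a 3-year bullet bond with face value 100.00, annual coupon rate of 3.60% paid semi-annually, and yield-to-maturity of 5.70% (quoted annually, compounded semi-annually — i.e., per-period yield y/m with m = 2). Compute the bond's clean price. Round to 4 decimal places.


Answer: Price = 94.2836

Derivation:
Coupon per period c = face * coupon_rate / m = 1.800000
Periods per year m = 2; per-period yield y/m = 0.028500
Number of cashflows N = 6
Cashflows (t years, CF_t, discount factor 1/(1+y/m)^(m*t), PV):
  t = 0.5000: CF_t = 1.800000, DF = 0.972290, PV = 1.750122
  t = 1.0000: CF_t = 1.800000, DF = 0.945347, PV = 1.701625
  t = 1.5000: CF_t = 1.800000, DF = 0.919152, PV = 1.654473
  t = 2.0000: CF_t = 1.800000, DF = 0.893682, PV = 1.608627
  t = 2.5000: CF_t = 1.800000, DF = 0.868917, PV = 1.564051
  t = 3.0000: CF_t = 101.800000, DF = 0.844840, PV = 86.004664
Price P = sum_t PV_t = 94.283561


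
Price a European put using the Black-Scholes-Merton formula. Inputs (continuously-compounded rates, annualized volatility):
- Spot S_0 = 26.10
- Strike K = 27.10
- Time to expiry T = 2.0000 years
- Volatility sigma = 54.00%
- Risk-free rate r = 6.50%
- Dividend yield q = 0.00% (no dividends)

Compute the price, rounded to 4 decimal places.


Answer: Price = 6.3199

Derivation:
d1 = (ln(S/K) + (r - q + 0.5*sigma^2) * T) / (sigma * sqrt(T)) = 0.50283357
d2 = d1 - sigma * sqrt(T) = -0.26084176
exp(-rT) = 0.87809543; exp(-qT) = 1.00000000
P = K * exp(-rT) * N(-d2) - S_0 * exp(-qT) * N(-d1)
N(-d1) = 0.30754065; N(-d2) = 0.60289273
P = 27.1000 * 0.87809543 * 0.60289273 - 26.1000 * 1.00000000 * 0.30754065 = 6.3199


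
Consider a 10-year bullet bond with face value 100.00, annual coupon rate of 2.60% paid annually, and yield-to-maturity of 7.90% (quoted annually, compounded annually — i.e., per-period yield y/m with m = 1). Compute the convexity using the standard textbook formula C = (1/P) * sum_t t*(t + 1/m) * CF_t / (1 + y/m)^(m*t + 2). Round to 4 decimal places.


Answer: Convexity = 77.3147

Derivation:
Coupon per period c = face * coupon_rate / m = 2.600000
Periods per year m = 1; per-period yield y/m = 0.079000
Number of cashflows N = 10
Cashflows (t years, CF_t, discount factor 1/(1+y/m)^(m*t), PV):
  t = 1.0000: CF_t = 2.600000, DF = 0.926784, PV = 2.409639
  t = 2.0000: CF_t = 2.600000, DF = 0.858929, PV = 2.233215
  t = 3.0000: CF_t = 2.600000, DF = 0.796041, PV = 2.069708
  t = 4.0000: CF_t = 2.600000, DF = 0.737758, PV = 1.918172
  t = 5.0000: CF_t = 2.600000, DF = 0.683743, PV = 1.777731
  t = 6.0000: CF_t = 2.600000, DF = 0.633682, PV = 1.647573
  t = 7.0000: CF_t = 2.600000, DF = 0.587286, PV = 1.526944
  t = 8.0000: CF_t = 2.600000, DF = 0.544288, PV = 1.415148
  t = 9.0000: CF_t = 2.600000, DF = 0.504437, PV = 1.311536
  t = 10.0000: CF_t = 102.600000, DF = 0.467504, PV = 47.965935
Price P = sum_t PV_t = 64.275601
Convexity numerator sum_t t*(t + 1/m) * CF_t / (1+y/m)^(m*t + 2):
  t = 1.0000: term = 4.139415
  t = 2.0000: term = 11.509033
  t = 3.0000: term = 21.332776
  t = 4.0000: term = 32.951461
  t = 5.0000: term = 45.808333
  t = 6.0000: term = 59.436206
  t = 7.0000: term = 73.446038
  t = 8.0000: term = 87.516794
  t = 9.0000: term = 101.386461
  t = 10.0000: term = 4531.924956
Convexity = (1/P) * sum = 4969.451473 / 64.275601 = 77.314742


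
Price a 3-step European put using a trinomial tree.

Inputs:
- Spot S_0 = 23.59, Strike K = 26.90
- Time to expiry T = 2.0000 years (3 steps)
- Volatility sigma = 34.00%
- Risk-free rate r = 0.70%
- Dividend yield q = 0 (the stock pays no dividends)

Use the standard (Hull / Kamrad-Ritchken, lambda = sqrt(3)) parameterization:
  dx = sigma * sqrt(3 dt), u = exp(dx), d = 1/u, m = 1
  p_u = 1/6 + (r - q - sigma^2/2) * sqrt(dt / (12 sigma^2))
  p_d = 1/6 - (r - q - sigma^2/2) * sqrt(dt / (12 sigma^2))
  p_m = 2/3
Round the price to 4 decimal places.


Answer: Price = V(0,0) = 6.3880

Derivation:
dt = T/N = 0.666667; dx = sigma*sqrt(3*dt) = 0.480833
u = exp(dx) = 1.617421; d = 1/u = 0.618268
p_u = 0.131450, p_m = 0.666667, p_d = 0.201883
Discount per step: exp(-r*dt) = 0.995344
Stock lattice S(k, j) with j the centered position index:
  k=0: S(0,+0) = 23.5900
  k=1: S(1,-1) = 14.5850; S(1,+0) = 23.5900; S(1,+1) = 38.1550
  k=2: S(2,-2) = 9.0174; S(2,-1) = 14.5850; S(2,+0) = 23.5900; S(2,+1) = 38.1550; S(2,+2) = 61.7126
  k=3: S(3,-3) = 5.5752; S(3,-2) = 9.0174; S(3,-1) = 14.5850; S(3,+0) = 23.5900; S(3,+1) = 38.1550; S(3,+2) = 61.7126; S(3,+3) = 99.8152
Terminal payoffs V(N, j) = max(K - S_T, 0):
  V(3,-3) = 21.324817; V(3,-2) = 17.882585; V(3,-1) = 12.315048; V(3,+0) = 3.310000; V(3,+1) = 0.000000; V(3,+2) = 0.000000; V(3,+3) = 0.000000
Backward induction: V(k, j) = exp(-r*dt) * [p_u * V(k+1, j+1) + p_m * V(k+1, j) + p_d * V(k+1, j-1)]
  V(2,-2) = exp(-r*dt) * [p_u*12.315048 + p_m*17.882585 + p_d*21.324817] = 17.762576
  V(2,-1) = exp(-r*dt) * [p_u*3.310000 + p_m*12.315048 + p_d*17.882585] = 12.198270
  V(2,+0) = exp(-r*dt) * [p_u*0.000000 + p_m*3.310000 + p_d*12.315048] = 4.671021
  V(2,+1) = exp(-r*dt) * [p_u*0.000000 + p_m*0.000000 + p_d*3.310000] = 0.665123
  V(2,+2) = exp(-r*dt) * [p_u*0.000000 + p_m*0.000000 + p_d*0.000000] = 0.000000
  V(1,-1) = exp(-r*dt) * [p_u*4.671021 + p_m*12.198270 + p_d*17.762576] = 12.274738
  V(1,+0) = exp(-r*dt) * [p_u*0.665123 + p_m*4.671021 + p_d*12.198270] = 5.637701
  V(1,+1) = exp(-r*dt) * [p_u*0.000000 + p_m*0.665123 + p_d*4.671021] = 1.379962
  V(0,+0) = exp(-r*dt) * [p_u*1.379962 + p_m*5.637701 + p_d*12.274738] = 6.388048


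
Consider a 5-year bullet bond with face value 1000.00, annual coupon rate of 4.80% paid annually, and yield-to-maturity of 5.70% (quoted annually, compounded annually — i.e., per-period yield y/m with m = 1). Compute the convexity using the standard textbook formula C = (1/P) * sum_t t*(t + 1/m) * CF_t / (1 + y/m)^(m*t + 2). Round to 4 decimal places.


Answer: Convexity = 23.6700

Derivation:
Coupon per period c = face * coupon_rate / m = 48.000000
Periods per year m = 1; per-period yield y/m = 0.057000
Number of cashflows N = 5
Cashflows (t years, CF_t, discount factor 1/(1+y/m)^(m*t), PV):
  t = 1.0000: CF_t = 48.000000, DF = 0.946074, PV = 45.411542
  t = 2.0000: CF_t = 48.000000, DF = 0.895056, PV = 42.962670
  t = 3.0000: CF_t = 48.000000, DF = 0.846789, PV = 40.645856
  t = 4.0000: CF_t = 48.000000, DF = 0.801125, PV = 38.453979
  t = 5.0000: CF_t = 1048.000000, DF = 0.757923, PV = 794.303262
Price P = sum_t PV_t = 961.777309
Convexity numerator sum_t t*(t + 1/m) * CF_t / (1+y/m)^(m*t + 2):
  t = 1.0000: term = 81.291712
  t = 2.0000: term = 230.723876
  t = 3.0000: term = 436.563625
  t = 4.0000: term = 688.369008
  t = 5.0000: term = 21328.368037
Convexity = (1/P) * sum = 22765.316258 / 961.777309 = 23.670049


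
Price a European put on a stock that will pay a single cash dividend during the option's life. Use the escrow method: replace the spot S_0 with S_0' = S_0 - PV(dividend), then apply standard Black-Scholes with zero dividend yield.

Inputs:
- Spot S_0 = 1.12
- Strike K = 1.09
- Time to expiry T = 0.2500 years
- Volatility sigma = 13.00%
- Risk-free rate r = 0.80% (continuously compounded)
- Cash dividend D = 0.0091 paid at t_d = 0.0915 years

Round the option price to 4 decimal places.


Answer: Price = 0.0184

Derivation:
PV(D) = D * exp(-r * t_d) = 0.0091 * 0.99926827 = 0.00909334
S_0' = S_0 - PV(D) = 1.1200 - 0.00909334 = 1.11090666
d1 = (ln(S_0'/K) + (r + sigma^2/2)*T) / (sigma*sqrt(T)) = 0.35555839
d2 = d1 - sigma*sqrt(T) = 0.29055839
exp(-rT) = 0.99800200
N(-d1) = 0.36108565; N(-d2) = 0.38569454
P = K * exp(-rT) * N(-d2) - S_0' * N(-d1) = 1.0900 * 0.99800200 * 0.38569454 - 1.11090666 * 0.36108565 = 0.0184


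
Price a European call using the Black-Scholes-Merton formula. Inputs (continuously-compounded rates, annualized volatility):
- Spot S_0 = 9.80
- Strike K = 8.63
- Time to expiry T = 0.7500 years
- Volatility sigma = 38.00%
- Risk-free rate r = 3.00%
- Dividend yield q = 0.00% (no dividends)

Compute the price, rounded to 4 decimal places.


d1 = (ln(S/K) + (r - q + 0.5*sigma^2) * T) / (sigma * sqrt(T)) = 0.61924730
d2 = d1 - sigma * sqrt(T) = 0.29015765
exp(-rT) = 0.97775124; exp(-qT) = 1.00000000
C = S_0 * exp(-qT) * N(d1) - K * exp(-rT) * N(d2)
N(d1) = 0.73212327; N(d2) = 0.61415218
C = 9.8000 * 1.00000000 * 0.73212327 - 8.6300 * 0.97775124 * 0.61415218 = 1.9926

Answer: Price = 1.9926


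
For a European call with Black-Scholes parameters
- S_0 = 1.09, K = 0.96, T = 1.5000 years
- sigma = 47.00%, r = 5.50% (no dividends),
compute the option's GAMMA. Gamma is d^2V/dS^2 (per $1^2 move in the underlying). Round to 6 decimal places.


d1 = 0.6517635154; d2 = 0.0761334259
phi(d1) = 0.3226018517; exp(-qT) = 1.0000000000; exp(-rT) = 0.9208114379
Gamma = exp(-qT) * phi(d1) / (S * sigma * sqrt(T)) = 1.0000000000 * 0.3226018517 / (1.0900 * 0.4700 * 1.2247448714) = 0.514158

Answer: Gamma = 0.514158


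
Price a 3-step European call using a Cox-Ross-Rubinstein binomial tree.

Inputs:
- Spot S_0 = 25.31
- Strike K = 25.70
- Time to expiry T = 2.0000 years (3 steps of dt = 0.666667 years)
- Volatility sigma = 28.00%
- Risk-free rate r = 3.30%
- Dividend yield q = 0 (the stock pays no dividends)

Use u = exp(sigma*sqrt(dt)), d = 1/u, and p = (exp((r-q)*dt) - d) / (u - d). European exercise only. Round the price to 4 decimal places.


dt = T/N = 0.666667
u = exp(sigma*sqrt(dt)) = 1.256863; d = 1/u = 0.795632
p = (exp((r-q)*dt) - d) / (u - d) = 0.491320
Discount per step: exp(-r*dt) = 0.978240
Stock lattice S(k, i) with i counting down-moves:
  k=0: S(0,0) = 25.3100
  k=1: S(1,0) = 31.8112; S(1,1) = 20.1374
  k=2: S(2,0) = 39.9823; S(2,1) = 25.3100; S(2,2) = 16.0220
  k=3: S(3,0) = 50.2523; S(3,1) = 31.8112; S(3,2) = 20.1374; S(3,3) = 12.7476
Terminal payoffs V(N, i) = max(S_T - K, 0):
  V(3,0) = 24.552319; V(3,1) = 6.111206; V(3,2) = 0.000000; V(3,3) = 0.000000
Backward induction: V(k, i) = exp(-r*dt) * [p * V(k+1, i) + (1-p) * V(k+1, i+1)].
  V(2,0) = exp(-r*dt) * [p*24.552319 + (1-p)*6.111206] = 14.841558
  V(2,1) = exp(-r*dt) * [p*6.111206 + (1-p)*0.000000] = 2.937222
  V(2,2) = exp(-r*dt) * [p*0.000000 + (1-p)*0.000000] = 0.000000
  V(1,0) = exp(-r*dt) * [p*14.841558 + (1-p)*2.937222] = 8.594876
  V(1,1) = exp(-r*dt) * [p*2.937222 + (1-p)*0.000000] = 1.411713
  V(0,0) = exp(-r*dt) * [p*8.594876 + (1-p)*1.411713] = 4.833430

Answer: Price = V(0,0) = 4.8334


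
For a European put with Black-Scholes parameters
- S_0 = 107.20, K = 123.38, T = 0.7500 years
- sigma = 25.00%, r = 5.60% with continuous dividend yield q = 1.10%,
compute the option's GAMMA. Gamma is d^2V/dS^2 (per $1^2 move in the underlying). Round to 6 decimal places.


d1 = -0.3851400884; d2 = -0.6016464394
phi(d1) = 0.3704247432; exp(-qT) = 0.9917839379; exp(-rT) = 0.9588697806
Gamma = exp(-qT) * phi(d1) / (S * sigma * sqrt(T)) = 0.9917839379 * 0.3704247432 / (107.2000 * 0.2500 * 0.8660254038) = 0.015829

Answer: Gamma = 0.015829


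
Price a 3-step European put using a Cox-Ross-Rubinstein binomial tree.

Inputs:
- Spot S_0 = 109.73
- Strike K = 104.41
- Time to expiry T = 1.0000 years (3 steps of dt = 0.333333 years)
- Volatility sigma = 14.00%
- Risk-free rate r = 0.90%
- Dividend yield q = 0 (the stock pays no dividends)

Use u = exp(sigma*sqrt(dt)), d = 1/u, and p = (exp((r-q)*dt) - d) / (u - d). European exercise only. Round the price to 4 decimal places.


dt = T/N = 0.333333
u = exp(sigma*sqrt(dt)) = 1.084186; d = 1/u = 0.922351
p = (exp((r-q)*dt) - d) / (u - d) = 0.498369
Discount per step: exp(-r*dt) = 0.997004
Stock lattice S(k, i) with i counting down-moves:
  k=0: S(0,0) = 109.7300
  k=1: S(1,0) = 118.9677; S(1,1) = 101.2096
  k=2: S(2,0) = 128.9830; S(2,1) = 109.7300; S(2,2) = 93.3508
  k=3: S(3,0) = 139.8415; S(3,1) = 118.9677; S(3,2) = 101.2096; S(3,3) = 86.1023
Terminal payoffs V(N, i) = max(K - S_T, 0):
  V(3,0) = 0.000000; V(3,1) = 0.000000; V(3,2) = 3.200385; V(3,3) = 18.307737
Backward induction: V(k, i) = exp(-r*dt) * [p * V(k+1, i) + (1-p) * V(k+1, i+1)].
  V(2,0) = exp(-r*dt) * [p*0.000000 + (1-p)*0.000000] = 0.000000
  V(2,1) = exp(-r*dt) * [p*0.000000 + (1-p)*3.200385] = 1.600603
  V(2,2) = exp(-r*dt) * [p*3.200385 + (1-p)*18.307737] = 10.746413
  V(1,0) = exp(-r*dt) * [p*0.000000 + (1-p)*1.600603] = 0.800507
  V(1,1) = exp(-r*dt) * [p*1.600603 + (1-p)*10.746413] = 6.169887
  V(0,0) = exp(-r*dt) * [p*0.800507 + (1-p)*6.169887] = 3.483488

Answer: Price = V(0,0) = 3.4835


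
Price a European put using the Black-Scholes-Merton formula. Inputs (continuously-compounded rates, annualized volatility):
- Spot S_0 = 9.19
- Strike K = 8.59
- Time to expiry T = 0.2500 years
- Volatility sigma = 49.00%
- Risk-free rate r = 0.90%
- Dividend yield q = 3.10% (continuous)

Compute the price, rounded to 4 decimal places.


Answer: Price = 0.6155

Derivation:
d1 = (ln(S/K) + (r - q + 0.5*sigma^2) * T) / (sigma * sqrt(T)) = 0.37563143
d2 = d1 - sigma * sqrt(T) = 0.13063143
exp(-rT) = 0.99775253; exp(-qT) = 0.99227995
P = K * exp(-rT) * N(-d2) - S_0 * exp(-qT) * N(-d1)
N(-d1) = 0.35359546; N(-d2) = 0.44803344
P = 8.5900 * 0.99775253 * 0.44803344 - 9.1900 * 0.99227995 * 0.35359546 = 0.6155


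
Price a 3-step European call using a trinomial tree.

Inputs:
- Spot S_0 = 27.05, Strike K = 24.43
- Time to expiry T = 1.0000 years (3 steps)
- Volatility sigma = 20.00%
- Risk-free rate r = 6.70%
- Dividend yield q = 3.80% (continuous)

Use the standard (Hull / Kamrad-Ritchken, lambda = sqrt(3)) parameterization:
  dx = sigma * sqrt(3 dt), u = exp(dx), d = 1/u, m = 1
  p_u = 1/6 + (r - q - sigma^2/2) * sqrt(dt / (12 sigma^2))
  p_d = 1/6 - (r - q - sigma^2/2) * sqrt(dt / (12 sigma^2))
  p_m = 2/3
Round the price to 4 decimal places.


dt = T/N = 0.333333; dx = sigma*sqrt(3*dt) = 0.200000
u = exp(dx) = 1.221403; d = 1/u = 0.818731
p_u = 0.174167, p_m = 0.666667, p_d = 0.159167
Discount per step: exp(-r*dt) = 0.977914
Stock lattice S(k, j) with j the centered position index:
  k=0: S(0,+0) = 27.0500
  k=1: S(1,-1) = 22.1467; S(1,+0) = 27.0500; S(1,+1) = 33.0389
  k=2: S(2,-2) = 18.1322; S(2,-1) = 22.1467; S(2,+0) = 27.0500; S(2,+1) = 33.0389; S(2,+2) = 40.3539
  k=3: S(3,-3) = 14.8454; S(3,-2) = 18.1322; S(3,-1) = 22.1467; S(3,+0) = 27.0500; S(3,+1) = 33.0389; S(3,+2) = 40.3539; S(3,+3) = 49.2883
Terminal payoffs V(N, j) = max(S_T - K, 0):
  V(3,-3) = 0.000000; V(3,-2) = 0.000000; V(3,-1) = 0.000000; V(3,+0) = 2.620000; V(3,+1) = 8.608945; V(3,+2) = 15.923858; V(3,+3) = 24.858314
Backward induction: V(k, j) = exp(-r*dt) * [p_u * V(k+1, j+1) + p_m * V(k+1, j) + p_d * V(k+1, j-1)]
  V(2,-2) = exp(-r*dt) * [p_u*0.000000 + p_m*0.000000 + p_d*0.000000] = 0.000000
  V(2,-1) = exp(-r*dt) * [p_u*2.620000 + p_m*0.000000 + p_d*0.000000] = 0.446239
  V(2,+0) = exp(-r*dt) * [p_u*8.608945 + p_m*2.620000 + p_d*0.000000] = 3.174366
  V(2,+1) = exp(-r*dt) * [p_u*15.923858 + p_m*8.608945 + p_d*2.620000] = 8.732498
  V(2,+2) = exp(-r*dt) * [p_u*24.858314 + p_m*15.923858 + p_d*8.608945] = 15.955308
  V(1,-1) = exp(-r*dt) * [p_u*3.174366 + p_m*0.446239 + p_d*0.000000] = 0.831580
  V(1,+0) = exp(-r*dt) * [p_u*8.732498 + p_m*3.174366 + p_d*0.446239] = 3.626282
  V(1,+1) = exp(-r*dt) * [p_u*15.955308 + p_m*8.732498 + p_d*3.174366] = 8.904693
  V(0,+0) = exp(-r*dt) * [p_u*8.904693 + p_m*3.626282 + p_d*0.831580] = 4.010213

Answer: Price = V(0,0) = 4.0102


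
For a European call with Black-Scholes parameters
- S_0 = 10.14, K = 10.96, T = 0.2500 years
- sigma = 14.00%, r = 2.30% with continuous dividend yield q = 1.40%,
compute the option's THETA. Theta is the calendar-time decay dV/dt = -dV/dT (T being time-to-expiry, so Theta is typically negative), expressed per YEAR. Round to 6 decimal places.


d1 = -1.0437754765; d2 = -1.1137754765
phi(d1) = 0.2313850308; exp(-qT) = 0.9965061179; exp(-rT) = 0.9942664996
Theta = -S*exp(-qT)*phi(d1)*sigma/(2*sqrt(T)) - r*K*exp(-rT)*N(d2) + q*S*exp(-qT)*N(d1)
N(d1) = 0.1482946401; N(d2) = 0.1326877601; sqrt(T) = 0.5000000000
Term 1 = -10.1400 * 0.9965061179 * 0.2313850308 * 0.1400 / (2 * 0.5000000000) = -0.3273265396
Term 2 = -0.0230 * 10.9600 * 0.9942664996 * 0.1326877601 = -0.0332561568
Term 3 = 0.0140 * 10.1400 * 0.9965061179 * 0.1482946401 = 0.0209783542
Theta = -0.3273265396 + (-0.0332561568) + (0.0209783542) = -0.339604

Answer: Theta = -0.339604


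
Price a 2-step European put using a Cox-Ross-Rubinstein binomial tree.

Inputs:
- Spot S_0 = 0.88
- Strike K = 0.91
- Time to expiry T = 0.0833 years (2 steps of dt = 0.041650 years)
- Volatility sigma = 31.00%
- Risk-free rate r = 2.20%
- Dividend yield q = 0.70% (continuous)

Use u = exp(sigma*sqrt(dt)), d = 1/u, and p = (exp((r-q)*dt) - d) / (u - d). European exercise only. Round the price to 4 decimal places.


Answer: Price = V(0,0) = 0.0500

Derivation:
dt = T/N = 0.041650
u = exp(sigma*sqrt(dt)) = 1.065310; d = 1/u = 0.938694
p = (exp((r-q)*dt) - d) / (u - d) = 0.489125
Discount per step: exp(-r*dt) = 0.999084
Stock lattice S(k, i) with i counting down-moves:
  k=0: S(0,0) = 0.8800
  k=1: S(1,0) = 0.9375; S(1,1) = 0.8261
  k=2: S(2,0) = 0.9987; S(2,1) = 0.8800; S(2,2) = 0.7754
Terminal payoffs V(N, i) = max(K - S_T, 0):
  V(2,0) = 0.000000; V(2,1) = 0.030000; V(2,2) = 0.134591
Backward induction: V(k, i) = exp(-r*dt) * [p * V(k+1, i) + (1-p) * V(k+1, i+1)].
  V(1,0) = exp(-r*dt) * [p*0.000000 + (1-p)*0.030000] = 0.015312
  V(1,1) = exp(-r*dt) * [p*0.030000 + (1-p)*0.134591] = 0.083357
  V(0,0) = exp(-r*dt) * [p*0.015312 + (1-p)*0.083357] = 0.050029


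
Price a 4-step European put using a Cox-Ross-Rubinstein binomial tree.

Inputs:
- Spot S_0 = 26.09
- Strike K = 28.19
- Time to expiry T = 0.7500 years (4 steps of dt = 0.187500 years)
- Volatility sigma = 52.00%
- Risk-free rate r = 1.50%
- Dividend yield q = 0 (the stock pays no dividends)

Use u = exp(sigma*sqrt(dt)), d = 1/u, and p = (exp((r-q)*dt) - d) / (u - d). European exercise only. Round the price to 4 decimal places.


dt = T/N = 0.187500
u = exp(sigma*sqrt(dt)) = 1.252531; d = 1/u = 0.798383
p = (exp((r-q)*dt) - d) / (u - d) = 0.450147
Discount per step: exp(-r*dt) = 0.997191
Stock lattice S(k, i) with i counting down-moves:
  k=0: S(0,0) = 26.0900
  k=1: S(1,0) = 32.6785; S(1,1) = 20.8298
  k=2: S(2,0) = 40.9309; S(2,1) = 26.0900; S(2,2) = 16.6302
  k=3: S(3,0) = 51.2672; S(3,1) = 32.6785; S(3,2) = 20.8298; S(3,3) = 13.2773
  k=4: S(4,0) = 64.2138; S(4,1) = 40.9309; S(4,2) = 26.0900; S(4,3) = 16.6302; S(4,4) = 10.6003
Terminal payoffs V(N, i) = max(K - S_T, 0):
  V(4,0) = 0.000000; V(4,1) = 0.000000; V(4,2) = 2.100000; V(4,3) = 11.559824; V(4,4) = 17.589664
Backward induction: V(k, i) = exp(-r*dt) * [p * V(k+1, i) + (1-p) * V(k+1, i+1)].
  V(3,0) = exp(-r*dt) * [p*0.000000 + (1-p)*0.000000] = 0.000000
  V(3,1) = exp(-r*dt) * [p*0.000000 + (1-p)*2.100000] = 1.151449
  V(3,2) = exp(-r*dt) * [p*2.100000 + (1-p)*11.559824] = 7.281010
  V(3,3) = exp(-r*dt) * [p*11.559824 + (1-p)*17.589664] = 14.833574
  V(2,0) = exp(-r*dt) * [p*0.000000 + (1-p)*1.151449] = 0.631350
  V(2,1) = exp(-r*dt) * [p*1.151449 + (1-p)*7.281010] = 4.509109
  V(2,2) = exp(-r*dt) * [p*7.281010 + (1-p)*14.833574] = 11.401700
  V(1,0) = exp(-r*dt) * [p*0.631350 + (1-p)*4.509109] = 2.755787
  V(1,1) = exp(-r*dt) * [p*4.509109 + (1-p)*11.401700] = 8.275715
  V(0,0) = exp(-r*dt) * [p*2.755787 + (1-p)*8.275715] = 5.774674

Answer: Price = V(0,0) = 5.7747


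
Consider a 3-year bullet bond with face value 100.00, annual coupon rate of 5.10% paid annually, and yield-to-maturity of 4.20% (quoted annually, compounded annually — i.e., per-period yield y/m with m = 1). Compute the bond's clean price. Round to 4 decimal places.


Coupon per period c = face * coupon_rate / m = 5.100000
Periods per year m = 1; per-period yield y/m = 0.042000
Number of cashflows N = 3
Cashflows (t years, CF_t, discount factor 1/(1+y/m)^(m*t), PV):
  t = 1.0000: CF_t = 5.100000, DF = 0.959693, PV = 4.894434
  t = 2.0000: CF_t = 5.100000, DF = 0.921010, PV = 4.697153
  t = 3.0000: CF_t = 105.100000, DF = 0.883887, PV = 92.896544
Price P = sum_t PV_t = 102.488131

Answer: Price = 102.4881


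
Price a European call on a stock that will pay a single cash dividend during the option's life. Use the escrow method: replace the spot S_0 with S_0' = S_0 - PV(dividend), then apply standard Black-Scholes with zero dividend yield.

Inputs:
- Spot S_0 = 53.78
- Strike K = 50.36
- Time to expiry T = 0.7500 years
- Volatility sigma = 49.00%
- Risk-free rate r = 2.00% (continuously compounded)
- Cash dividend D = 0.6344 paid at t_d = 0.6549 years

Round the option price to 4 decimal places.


Answer: Price = 10.5177

Derivation:
PV(D) = D * exp(-r * t_d) = 0.6344 * 0.98698741 = 0.62614481
S_0' = S_0 - PV(D) = 53.7800 - 0.62614481 = 53.15385519
d1 = (ln(S_0'/K) + (r + sigma^2/2)*T) / (sigma*sqrt(T)) = 0.37476142
d2 = d1 - sigma*sqrt(T) = -0.04959103
exp(-rT) = 0.98511194
N(d1) = 0.64608105; N(d2) = 0.48022415
C = S_0' * N(d1) - K * exp(-rT) * N(d2) = 53.15385519 * 0.64608105 - 50.3600 * 0.98511194 * 0.48022415 = 10.5177


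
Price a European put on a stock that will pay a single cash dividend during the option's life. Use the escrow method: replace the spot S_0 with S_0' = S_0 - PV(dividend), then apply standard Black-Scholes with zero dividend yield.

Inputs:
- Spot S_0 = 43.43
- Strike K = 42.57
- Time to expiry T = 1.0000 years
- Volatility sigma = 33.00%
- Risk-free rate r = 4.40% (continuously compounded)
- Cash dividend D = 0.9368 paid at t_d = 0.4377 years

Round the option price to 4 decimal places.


PV(D) = D * exp(-r * t_d) = 0.9368 * 0.98092547 = 0.91893098
S_0' = S_0 - PV(D) = 43.4300 - 0.91893098 = 42.51106902
d1 = (ln(S_0'/K) + (r + sigma^2/2)*T) / (sigma*sqrt(T)) = 0.29413548
d2 = d1 - sigma*sqrt(T) = -0.03586452
exp(-rT) = 0.95695396
N(-d1) = 0.38432719; N(-d2) = 0.51430481
P = K * exp(-rT) * N(-d2) - S_0' * N(-d1) = 42.5700 * 0.95695396 * 0.51430481 - 42.51106902 * 0.38432719 = 4.6133

Answer: Price = 4.6133


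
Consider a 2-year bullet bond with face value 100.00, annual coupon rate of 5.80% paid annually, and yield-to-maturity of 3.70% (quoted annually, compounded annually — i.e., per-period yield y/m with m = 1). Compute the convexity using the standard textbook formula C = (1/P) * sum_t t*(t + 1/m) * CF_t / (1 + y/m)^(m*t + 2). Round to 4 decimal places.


Answer: Convexity = 5.3794

Derivation:
Coupon per period c = face * coupon_rate / m = 5.800000
Periods per year m = 1; per-period yield y/m = 0.037000
Number of cashflows N = 2
Cashflows (t years, CF_t, discount factor 1/(1+y/m)^(m*t), PV):
  t = 1.0000: CF_t = 5.800000, DF = 0.964320, PV = 5.593057
  t = 2.0000: CF_t = 105.800000, DF = 0.929913, PV = 98.384833
Price P = sum_t PV_t = 103.977890
Convexity numerator sum_t t*(t + 1/m) * CF_t / (1+y/m)^(m*t + 2):
  t = 1.0000: term = 10.402117
  t = 2.0000: term = 548.936226
Convexity = (1/P) * sum = 559.338343 / 103.977890 = 5.379397


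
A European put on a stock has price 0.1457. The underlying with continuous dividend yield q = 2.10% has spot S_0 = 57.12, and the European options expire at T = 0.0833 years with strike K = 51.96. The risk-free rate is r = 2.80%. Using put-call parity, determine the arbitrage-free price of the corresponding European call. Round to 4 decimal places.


Put-call parity: C - P = S_0 * exp(-qT) - K * exp(-rT).
S_0 * exp(-qT) = 57.1200 * 0.99825223 = 57.02016733
K * exp(-rT) = 51.9600 * 0.99767032 = 51.83894972
C = P + S*exp(-qT) - K*exp(-rT)
C = 0.1457 + 57.02016733 - 51.83894972 = 5.3269

Answer: Call price = 5.3269


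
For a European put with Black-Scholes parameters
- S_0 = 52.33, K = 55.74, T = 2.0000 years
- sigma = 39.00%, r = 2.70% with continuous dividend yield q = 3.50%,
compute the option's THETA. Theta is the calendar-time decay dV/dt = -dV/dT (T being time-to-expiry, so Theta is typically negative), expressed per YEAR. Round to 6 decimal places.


d1 = 0.1323047524; d2 = -0.4192385369
phi(d1) = 0.3954658638; exp(-qT) = 0.9323938199; exp(-rT) = 0.9474321065
Theta = -S*exp(-qT)*phi(d1)*sigma/(2*sqrt(T)) + r*K*exp(-rT)*N(-d2) - q*S*exp(-qT)*N(-d1)
N(-d1) = 0.4473716243; N(-d2) = 0.6624790947; sqrt(T) = 1.4142135624
Term 1 = -52.3300 * 0.9323938199 * 0.3954658638 * 0.3900 / (2 * 1.4142135624) = -2.6605947889
Term 2 = 0.0270 * 55.7400 * 0.9474321065 * 0.6624790947 = 0.9446066630
Term 3 = -0.0350 * 52.3300 * 0.9323938199 * 0.4473716243 = -0.7639881101
Theta = -2.6605947889 + (0.9446066630) + (-0.7639881101) = -2.479976

Answer: Theta = -2.479976


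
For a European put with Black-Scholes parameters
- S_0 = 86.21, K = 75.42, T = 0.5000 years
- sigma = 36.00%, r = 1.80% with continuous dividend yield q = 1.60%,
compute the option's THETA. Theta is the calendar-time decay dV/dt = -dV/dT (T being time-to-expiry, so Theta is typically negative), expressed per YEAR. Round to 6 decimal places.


Answer: Theta = -6.888915

Derivation:
d1 = 0.6564845683; d2 = 0.4019261271
phi(d1) = 0.3216071442; exp(-qT) = 0.9920319148; exp(-rT) = 0.9910403788
Theta = -S*exp(-qT)*phi(d1)*sigma/(2*sqrt(T)) + r*K*exp(-rT)*N(-d2) - q*S*exp(-qT)*N(-d1)
N(-d1) = 0.2557561967; N(-d2) = 0.3438691969; sqrt(T) = 0.7071067812
Term 1 = -86.2100 * 0.9920319148 * 0.3216071442 * 0.3600 / (2 * 0.7071067812) = -7.0015868413
Term 2 = 0.0180 * 75.4200 * 0.9910403788 * 0.3438691969 = 0.4626405091
Term 3 = -0.0160 * 86.2100 * 0.9920319148 * 0.2557561967 = -0.3499688874
Theta = -7.0015868413 + (0.4626405091) + (-0.3499688874) = -6.888915


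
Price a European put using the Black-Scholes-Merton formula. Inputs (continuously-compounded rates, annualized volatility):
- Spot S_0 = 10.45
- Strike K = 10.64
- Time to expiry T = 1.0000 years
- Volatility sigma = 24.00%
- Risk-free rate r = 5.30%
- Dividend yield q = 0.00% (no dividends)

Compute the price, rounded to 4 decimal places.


d1 = (ln(S/K) + (r - q + 0.5*sigma^2) * T) / (sigma * sqrt(T)) = 0.26575623
d2 = d1 - sigma * sqrt(T) = 0.02575623
exp(-rT) = 0.94838001; exp(-qT) = 1.00000000
P = K * exp(-rT) * N(-d2) - S_0 * exp(-qT) * N(-d1)
N(-d1) = 0.39521348; N(-d2) = 0.48972589
P = 10.6400 * 0.94838001 * 0.48972589 - 10.4500 * 1.00000000 * 0.39521348 = 0.8117

Answer: Price = 0.8117


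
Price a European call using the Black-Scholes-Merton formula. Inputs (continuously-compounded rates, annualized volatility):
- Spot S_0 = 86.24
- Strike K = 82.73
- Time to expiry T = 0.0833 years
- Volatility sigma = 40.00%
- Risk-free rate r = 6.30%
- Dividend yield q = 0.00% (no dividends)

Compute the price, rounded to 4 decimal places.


Answer: Price = 6.1645

Derivation:
d1 = (ln(S/K) + (r - q + 0.5*sigma^2) * T) / (sigma * sqrt(T)) = 0.46310197
d2 = d1 - sigma * sqrt(T) = 0.34765502
exp(-rT) = 0.99476585; exp(-qT) = 1.00000000
C = S_0 * exp(-qT) * N(d1) - K * exp(-rT) * N(d2)
N(d1) = 0.67835436; N(d2) = 0.63595036
C = 86.2400 * 1.00000000 * 0.67835436 - 82.7300 * 0.99476585 * 0.63595036 = 6.1645


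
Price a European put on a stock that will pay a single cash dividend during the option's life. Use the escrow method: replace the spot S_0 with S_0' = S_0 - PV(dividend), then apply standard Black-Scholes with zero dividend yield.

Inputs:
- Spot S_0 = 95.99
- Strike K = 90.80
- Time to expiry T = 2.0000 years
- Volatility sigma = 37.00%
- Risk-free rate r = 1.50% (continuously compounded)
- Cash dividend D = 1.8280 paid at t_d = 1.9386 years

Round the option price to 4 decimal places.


Answer: Price = 15.9170

Derivation:
PV(D) = D * exp(-r * t_d) = 1.8280 * 0.97133973 = 1.77560902
S_0' = S_0 - PV(D) = 95.9900 - 1.77560902 = 94.21439098
d1 = (ln(S_0'/K) + (r + sigma^2/2)*T) / (sigma*sqrt(T)) = 0.38950816
d2 = d1 - sigma*sqrt(T) = -0.13375086
exp(-rT) = 0.97044553
N(-d1) = 0.34845014; N(-d2) = 0.55320021
P = K * exp(-rT) * N(-d2) - S_0' * N(-d1) = 90.8000 * 0.97044553 * 0.55320021 - 94.21439098 * 0.34845014 = 15.9170


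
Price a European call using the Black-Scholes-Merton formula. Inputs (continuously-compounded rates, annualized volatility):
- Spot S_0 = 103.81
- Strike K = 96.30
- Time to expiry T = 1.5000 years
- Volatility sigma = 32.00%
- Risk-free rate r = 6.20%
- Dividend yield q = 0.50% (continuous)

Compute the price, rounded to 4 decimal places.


d1 = (ln(S/K) + (r - q + 0.5*sigma^2) * T) / (sigma * sqrt(T)) = 0.60572306
d2 = d1 - sigma * sqrt(T) = 0.21380470
exp(-rT) = 0.91119350; exp(-qT) = 0.99252805
C = S_0 * exp(-qT) * N(d1) - K * exp(-rT) * N(d2)
N(d1) = 0.72765066; N(d2) = 0.58465032
C = 103.8100 * 0.99252805 * 0.72765066 - 96.3000 * 0.91119350 * 0.58465032 = 23.6711

Answer: Price = 23.6711


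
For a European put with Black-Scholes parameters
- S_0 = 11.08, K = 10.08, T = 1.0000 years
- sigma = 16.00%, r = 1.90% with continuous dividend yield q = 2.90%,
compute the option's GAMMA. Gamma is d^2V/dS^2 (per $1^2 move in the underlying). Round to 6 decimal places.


Answer: Gamma = 0.181637

Derivation:
d1 = 0.6086776167; d2 = 0.4486776167
phi(d1) = 0.3314816737; exp(-qT) = 0.9714164645; exp(-rT) = 0.9811793622
Gamma = exp(-qT) * phi(d1) / (S * sigma * sqrt(T)) = 0.9714164645 * 0.3314816737 / (11.0800 * 0.1600 * 1.0000000000) = 0.181637


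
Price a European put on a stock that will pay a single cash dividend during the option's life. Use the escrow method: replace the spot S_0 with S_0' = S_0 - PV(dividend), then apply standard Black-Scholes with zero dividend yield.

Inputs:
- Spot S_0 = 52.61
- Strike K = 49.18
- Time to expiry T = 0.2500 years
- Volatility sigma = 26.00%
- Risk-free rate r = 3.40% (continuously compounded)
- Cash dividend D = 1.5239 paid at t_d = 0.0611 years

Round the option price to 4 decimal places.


PV(D) = D * exp(-r * t_d) = 1.5239 * 0.99792476 = 1.52073754
S_0' = S_0 - PV(D) = 52.6100 - 1.52073754 = 51.08926246
d1 = (ln(S_0'/K) + (r + sigma^2/2)*T) / (sigma*sqrt(T)) = 0.42336393
d2 = d1 - sigma*sqrt(T) = 0.29336393
exp(-rT) = 0.99153602
N(-d1) = 0.33601488; N(-d2) = 0.38462200
P = K * exp(-rT) * N(-d2) - S_0' * N(-d1) = 49.1800 * 0.99153602 * 0.38462200 - 51.08926246 * 0.33601488 = 1.5889

Answer: Price = 1.5889


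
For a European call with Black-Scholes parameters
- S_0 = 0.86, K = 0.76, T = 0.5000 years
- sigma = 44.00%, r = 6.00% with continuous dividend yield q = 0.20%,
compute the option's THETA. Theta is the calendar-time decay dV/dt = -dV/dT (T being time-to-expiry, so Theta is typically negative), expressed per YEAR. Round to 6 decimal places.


d1 = 0.6460833244; d2 = 0.3349563407
phi(d1) = 0.3237931593; exp(-qT) = 0.9990004998; exp(-rT) = 0.9704455335
Theta = -S*exp(-qT)*phi(d1)*sigma/(2*sqrt(T)) - r*K*exp(-rT)*N(d2) + q*S*exp(-qT)*N(d1)
N(d1) = 0.7408873029; N(d2) = 0.6311709897; sqrt(T) = 0.7071067812
Term 1 = -0.8600 * 0.9990004998 * 0.3237931593 * 0.4400 / (2 * 0.7071067812) = -0.0865504848
Term 2 = -0.0600 * 0.7600 * 0.9704455335 * 0.6311709897 = -0.0279307783
Term 3 = 0.0020 * 0.8600 * 0.9990004998 * 0.7408873029 = 0.0012730525
Theta = -0.0865504848 + (-0.0279307783) + (0.0012730525) = -0.113208

Answer: Theta = -0.113208


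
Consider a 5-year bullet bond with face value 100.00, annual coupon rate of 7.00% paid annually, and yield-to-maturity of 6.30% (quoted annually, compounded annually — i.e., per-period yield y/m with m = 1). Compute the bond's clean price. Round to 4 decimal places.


Answer: Price = 102.9247

Derivation:
Coupon per period c = face * coupon_rate / m = 7.000000
Periods per year m = 1; per-period yield y/m = 0.063000
Number of cashflows N = 5
Cashflows (t years, CF_t, discount factor 1/(1+y/m)^(m*t), PV):
  t = 1.0000: CF_t = 7.000000, DF = 0.940734, PV = 6.585136
  t = 2.0000: CF_t = 7.000000, DF = 0.884980, PV = 6.194860
  t = 3.0000: CF_t = 7.000000, DF = 0.832531, PV = 5.827714
  t = 4.0000: CF_t = 7.000000, DF = 0.783190, PV = 5.482328
  t = 5.0000: CF_t = 107.000000, DF = 0.736773, PV = 78.834706
Price P = sum_t PV_t = 102.924745


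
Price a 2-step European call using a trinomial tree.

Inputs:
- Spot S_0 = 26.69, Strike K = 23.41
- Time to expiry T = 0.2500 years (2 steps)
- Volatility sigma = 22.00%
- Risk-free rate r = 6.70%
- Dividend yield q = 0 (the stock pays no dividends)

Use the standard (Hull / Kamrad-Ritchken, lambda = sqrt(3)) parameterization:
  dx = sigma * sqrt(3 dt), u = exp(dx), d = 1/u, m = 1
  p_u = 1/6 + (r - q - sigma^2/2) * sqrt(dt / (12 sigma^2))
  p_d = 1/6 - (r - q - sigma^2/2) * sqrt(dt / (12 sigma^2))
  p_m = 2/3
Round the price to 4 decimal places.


dt = T/N = 0.125000; dx = sigma*sqrt(3*dt) = 0.134722
u = exp(dx) = 1.144219; d = 1/u = 0.873959
p_u = 0.186522, p_m = 0.666667, p_d = 0.146811
Discount per step: exp(-r*dt) = 0.991660
Stock lattice S(k, j) with j the centered position index:
  k=0: S(0,+0) = 26.6900
  k=1: S(1,-1) = 23.3260; S(1,+0) = 26.6900; S(1,+1) = 30.5392
  k=2: S(2,-2) = 20.3859; S(2,-1) = 23.3260; S(2,+0) = 26.6900; S(2,+1) = 30.5392; S(2,+2) = 34.9435
Terminal payoffs V(N, j) = max(S_T - K, 0):
  V(2,-2) = 0.000000; V(2,-1) = 0.000000; V(2,+0) = 3.280000; V(2,+1) = 7.129194; V(2,+2) = 11.533513
Backward induction: V(k, j) = exp(-r*dt) * [p_u * V(k+1, j+1) + p_m * V(k+1, j) + p_d * V(k+1, j-1)]
  V(1,-1) = exp(-r*dt) * [p_u*3.280000 + p_m*0.000000 + p_d*0.000000] = 0.606691
  V(1,+0) = exp(-r*dt) * [p_u*7.129194 + p_m*3.280000 + p_d*0.000000] = 3.487094
  V(1,+1) = exp(-r*dt) * [p_u*11.533513 + p_m*7.129194 + p_d*3.280000] = 7.323998
  V(0,+0) = exp(-r*dt) * [p_u*7.323998 + p_m*3.487094 + p_d*0.606691] = 3.748363

Answer: Price = V(0,0) = 3.7484


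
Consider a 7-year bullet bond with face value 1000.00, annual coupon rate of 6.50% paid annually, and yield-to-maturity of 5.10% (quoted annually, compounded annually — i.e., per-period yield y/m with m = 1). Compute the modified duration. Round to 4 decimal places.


Answer: Modified duration = 5.6050

Derivation:
Coupon per period c = face * coupon_rate / m = 65.000000
Periods per year m = 1; per-period yield y/m = 0.051000
Number of cashflows N = 7
Cashflows (t years, CF_t, discount factor 1/(1+y/m)^(m*t), PV):
  t = 1.0000: CF_t = 65.000000, DF = 0.951475, PV = 61.845861
  t = 2.0000: CF_t = 65.000000, DF = 0.905304, PV = 58.844777
  t = 3.0000: CF_t = 65.000000, DF = 0.861374, PV = 55.989322
  t = 4.0000: CF_t = 65.000000, DF = 0.819576, PV = 53.272428
  t = 5.0000: CF_t = 65.000000, DF = 0.779806, PV = 50.687372
  t = 6.0000: CF_t = 65.000000, DF = 0.741965, PV = 48.227757
  t = 7.0000: CF_t = 1065.000000, DF = 0.705961, PV = 751.848947
Price P = sum_t PV_t = 1080.716464
First compute Macaulay numerator sum_t t * PV_t:
  t * PV_t at t = 1.0000: 61.845861
  t * PV_t at t = 2.0000: 117.689555
  t * PV_t at t = 3.0000: 167.967966
  t * PV_t at t = 4.0000: 213.089713
  t * PV_t at t = 5.0000: 253.436861
  t * PV_t at t = 6.0000: 289.366540
  t * PV_t at t = 7.0000: 5262.942626
Macaulay duration D = 6366.339121 / 1080.716464 = 5.890850
Modified duration = D / (1 + y/m) = 5.890850 / (1 + 0.051000) = 5.604996


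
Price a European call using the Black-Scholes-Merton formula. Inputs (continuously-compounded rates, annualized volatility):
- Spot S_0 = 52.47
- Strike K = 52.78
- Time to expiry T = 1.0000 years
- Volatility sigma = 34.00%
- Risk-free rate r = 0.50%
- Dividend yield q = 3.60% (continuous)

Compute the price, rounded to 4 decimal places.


d1 = (ln(S/K) + (r - q + 0.5*sigma^2) * T) / (sigma * sqrt(T)) = 0.06149778
d2 = d1 - sigma * sqrt(T) = -0.27850222
exp(-rT) = 0.99501248; exp(-qT) = 0.96464029
C = S_0 * exp(-qT) * N(d1) - K * exp(-rT) * N(d2)
N(d1) = 0.52451861; N(d2) = 0.39031343
C = 52.4700 * 0.96464029 * 0.52451861 - 52.7800 * 0.99501248 * 0.39031343 = 6.0503

Answer: Price = 6.0503


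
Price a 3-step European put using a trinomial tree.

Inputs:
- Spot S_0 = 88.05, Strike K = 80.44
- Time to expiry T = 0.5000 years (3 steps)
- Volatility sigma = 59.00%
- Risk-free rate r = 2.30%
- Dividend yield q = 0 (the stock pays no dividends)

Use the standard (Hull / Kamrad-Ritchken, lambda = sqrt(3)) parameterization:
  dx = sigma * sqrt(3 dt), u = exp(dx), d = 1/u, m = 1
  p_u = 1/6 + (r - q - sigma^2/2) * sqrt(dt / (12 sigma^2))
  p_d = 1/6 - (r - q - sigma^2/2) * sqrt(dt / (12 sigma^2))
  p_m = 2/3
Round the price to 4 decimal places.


dt = T/N = 0.166667; dx = sigma*sqrt(3*dt) = 0.417193
u = exp(dx) = 1.517695; d = 1/u = 0.658894
p_u = 0.136495, p_m = 0.666667, p_d = 0.196839
Discount per step: exp(-r*dt) = 0.996174
Stock lattice S(k, j) with j the centered position index:
  k=0: S(0,+0) = 88.0500
  k=1: S(1,-1) = 58.0156; S(1,+0) = 88.0500; S(1,+1) = 133.6331
  k=2: S(2,-2) = 38.2261; S(2,-1) = 58.0156; S(2,+0) = 88.0500; S(2,+1) = 133.6331; S(2,+2) = 202.8143
  k=3: S(3,-3) = 25.1869; S(3,-2) = 38.2261; S(3,-1) = 58.0156; S(3,+0) = 88.0500; S(3,+1) = 133.6331; S(3,+2) = 202.8143; S(3,+3) = 307.8103
Terminal payoffs V(N, j) = max(K - S_T, 0):
  V(3,-3) = 55.253054; V(3,-2) = 42.213888; V(3,-1) = 22.424406; V(3,+0) = 0.000000; V(3,+1) = 0.000000; V(3,+2) = 0.000000; V(3,+3) = 0.000000
Backward induction: V(k, j) = exp(-r*dt) * [p_u * V(k+1, j+1) + p_m * V(k+1, j) + p_d * V(k+1, j-1)]
  V(2,-2) = exp(-r*dt) * [p_u*22.424406 + p_m*42.213888 + p_d*55.253054] = 41.918343
  V(2,-1) = exp(-r*dt) * [p_u*0.000000 + p_m*22.424406 + p_d*42.213888] = 23.169936
  V(2,+0) = exp(-r*dt) * [p_u*0.000000 + p_m*0.000000 + p_d*22.424406] = 4.397100
  V(2,+1) = exp(-r*dt) * [p_u*0.000000 + p_m*0.000000 + p_d*0.000000] = 0.000000
  V(2,+2) = exp(-r*dt) * [p_u*0.000000 + p_m*0.000000 + p_d*0.000000] = 0.000000
  V(1,-1) = exp(-r*dt) * [p_u*4.397100 + p_m*23.169936 + p_d*41.918343] = 24.204987
  V(1,+0) = exp(-r*dt) * [p_u*0.000000 + p_m*4.397100 + p_d*23.169936] = 7.463472
  V(1,+1) = exp(-r*dt) * [p_u*0.000000 + p_m*0.000000 + p_d*4.397100] = 0.862207
  V(0,+0) = exp(-r*dt) * [p_u*0.862207 + p_m*7.463472 + p_d*24.204987] = 9.820093

Answer: Price = V(0,0) = 9.8201
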